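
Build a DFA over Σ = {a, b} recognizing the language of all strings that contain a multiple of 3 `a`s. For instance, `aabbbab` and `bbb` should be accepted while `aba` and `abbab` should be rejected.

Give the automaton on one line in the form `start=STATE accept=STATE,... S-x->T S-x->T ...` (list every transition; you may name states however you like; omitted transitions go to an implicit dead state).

start=S0 accept=S0 S0-a->S1 S0-b->S0 S1-a->S2 S1-b->S1 S2-a->S0 S2-b->S2

The only thing that matters is how many `a`s have appeared, reduced mod 3. Use one state per residue: S0 for 0, …, S2 for 2. Reading `a` moves to the next residue; anything else stays put. S0 is accepting.
3 states suffice.
        a   b  
>* S0   S1  S0 
   S1   S2  S1 
   S2   S0  S2 
(> = start, * = accepting)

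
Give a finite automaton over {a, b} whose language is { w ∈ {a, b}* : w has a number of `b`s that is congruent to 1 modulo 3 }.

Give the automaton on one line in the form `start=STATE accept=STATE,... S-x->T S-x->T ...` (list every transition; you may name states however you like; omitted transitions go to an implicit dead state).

Keep the running count of `b`s modulo 3: each `b` advances along the cycle S0 → S1 → S2 → S0 while other symbols loop. Accept at S1.
With 3 states:
        a   b  
>  S0   S0  S1 
 * S1   S1  S2 
   S2   S2  S0 
(> = start, * = accepting)

start=S0 accept=S1 S0-a->S0 S0-b->S1 S1-a->S1 S1-b->S2 S2-a->S2 S2-b->S0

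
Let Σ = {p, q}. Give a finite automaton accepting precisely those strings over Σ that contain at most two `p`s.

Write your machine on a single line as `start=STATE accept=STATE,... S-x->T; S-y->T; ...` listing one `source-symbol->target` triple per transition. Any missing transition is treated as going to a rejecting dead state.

start=s0; accept=s0,s1,s2; s0-p->s1; s0-q->s0; s1-p->s2; s1-q->s1; s2-p->s3; s2-q->s2; s3-p->s3; s3-q->s3

Count `p`s, saturating at 3: states s0 through s2 mean 0 through 2 `p`s seen; s3 means more than 2. Each `p` increments (capped at s3); other symbols loop. Accept from {s0, s1, s2}.
        p   q  
>* s0   s1  s0 
 * s1   s2  s1 
 * s2   s3  s2 
   s3   s3  s3 
(> = start, * = accepting)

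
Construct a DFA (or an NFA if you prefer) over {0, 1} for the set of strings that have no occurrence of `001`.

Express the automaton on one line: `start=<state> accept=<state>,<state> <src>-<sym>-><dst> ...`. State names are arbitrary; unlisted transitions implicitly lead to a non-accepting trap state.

start=q0 accept=q0,q1,q2 q0-0->q1 q0-1->q0 q1-0->q2 q1-1->q0 q2-0->q2 q2-1->q3 q3-0->q3 q3-1->q3

This is the complement of 'contains `001`'. Use the same substring-matching states — q0 through q3 holding how much of `001` has just been matched — but flip the accepting set: everything except the trap q3 accepts.
4 states suffice.
        0   1  
>* q0   q1  q0 
 * q1   q2  q0 
 * q2   q2  q3 
   q3   q3  q3 
(> = start, * = accepting)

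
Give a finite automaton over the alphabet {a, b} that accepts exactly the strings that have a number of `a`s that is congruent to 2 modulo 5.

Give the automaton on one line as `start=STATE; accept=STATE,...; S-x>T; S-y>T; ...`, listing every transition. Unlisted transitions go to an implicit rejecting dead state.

Keep the running count of `a`s modulo 5: each `a` advances along the cycle q0 → q1 → q2 → q3 → q4 → q0 while other symbols loop. Accept at q2.
With 5 states:
        a   b  
>  q0   q1  q0 
   q1   q2  q1 
 * q2   q3  q2 
   q3   q4  q3 
   q4   q0  q4 
(> = start, * = accepting)

start=q0; accept=q2; q0-a>q1; q0-b>q0; q1-a>q2; q1-b>q1; q2-a>q3; q2-b>q2; q3-a>q4; q3-b>q3; q4-a>q0; q4-b>q4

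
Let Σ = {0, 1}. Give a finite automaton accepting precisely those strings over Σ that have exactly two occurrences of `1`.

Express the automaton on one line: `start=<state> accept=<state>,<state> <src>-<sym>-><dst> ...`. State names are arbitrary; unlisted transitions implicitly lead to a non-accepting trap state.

start=q0 accept=q2 q0-0->q0 q0-1->q1 q1-0->q1 q1-1->q2 q2-0->q2 q2-1->q3 q3-0->q3 q3-1->q3

Count `1`s, saturating at 3: states q0 through q2 mean 0 through 2 `1`s seen; q3 means more than 2. Each `1` increments (capped at q3); other symbols loop. Accept from {q2}.
With 4 states:
        0   1  
>  q0   q0  q1 
   q1   q1  q2 
 * q2   q2  q3 
   q3   q3  q3 
(> = start, * = accepting)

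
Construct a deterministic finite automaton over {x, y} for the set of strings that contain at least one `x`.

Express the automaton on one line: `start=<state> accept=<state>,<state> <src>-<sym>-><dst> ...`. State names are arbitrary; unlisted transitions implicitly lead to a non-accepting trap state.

Count `x`s, saturating at 2: state s0 means no `x` yet, s1 means one `x` seen, s2 means more than one. Each `x` increments (capped at s2); other symbols loop. Accept from {s1, s2}.
With 3 states:
        x   y  
>  s0   s1  s0 
 * s1   s2  s1 
 * s2   s2  s2 
(> = start, * = accepting)

start=s0 accept=s1,s2 s0-x->s1 s0-y->s0 s1-x->s2 s1-y->s1 s2-x->s2 s2-y->s2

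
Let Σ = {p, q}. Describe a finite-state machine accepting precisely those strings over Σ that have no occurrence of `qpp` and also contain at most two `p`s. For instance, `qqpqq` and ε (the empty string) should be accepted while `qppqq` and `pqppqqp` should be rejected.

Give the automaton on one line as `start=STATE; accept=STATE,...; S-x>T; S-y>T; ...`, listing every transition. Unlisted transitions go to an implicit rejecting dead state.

Handle the two conditions separately and then intersect. The first has 4 states tracking partial matches of the forbidden pattern `qpp`; the second has 4 states tracking the count of `p`s, saturating at 3. A product state is a pair (one from each), accepting exactly when both do.
          p    q  
>* S0     S1   S2 
 * S1     S3   S4 
 * S2     S5   S2 
 * S3     S6   S7 
 * S4     S8   S4 
 * S5     S9   S4 
   S6     S6  S10 
 * S7    S11   S7 
 * S8    S12   S7 
   S9    S12   S9 
   S10   S11  S10 
   S11   S12  S10 
   S12   S12  S12 
(> = start, * = accepting)

start=S0; accept=S0,S1,S2,S3,S4,S5,S7,S8; S0-p>S1; S0-q>S2; S1-p>S3; S1-q>S4; S2-p>S5; S2-q>S2; S3-p>S6; S3-q>S7; S4-p>S8; S4-q>S4; S5-p>S9; S5-q>S4; S6-p>S6; S6-q>S10; S7-p>S11; S7-q>S7; S8-p>S12; S8-q>S7; S9-p>S12; S9-q>S9; S10-p>S11; S10-q>S10; S11-p>S12; S11-q>S10; S12-p>S12; S12-q>S12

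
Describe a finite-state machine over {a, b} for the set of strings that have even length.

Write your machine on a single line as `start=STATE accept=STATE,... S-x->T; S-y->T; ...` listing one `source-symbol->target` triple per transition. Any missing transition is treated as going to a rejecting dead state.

Count input length modulo 2: every symbol advances one step around the cycle q0 → q1 → q0. Accept at q0.
With 2 states:
        a   b  
>* q0   q1  q1 
   q1   q0  q0 
(> = start, * = accepting)

start=q0; accept=q0; q0-a->q1; q0-b->q1; q1-a->q0; q1-b->q0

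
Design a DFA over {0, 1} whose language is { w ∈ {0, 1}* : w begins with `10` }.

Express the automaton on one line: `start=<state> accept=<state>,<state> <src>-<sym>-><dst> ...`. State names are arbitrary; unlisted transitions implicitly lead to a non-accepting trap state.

start=q0 accept=q2 q0-0->q3 q0-1->q1 q1-0->q2 q1-1->q3 q2-0->q2 q2-1->q2 q3-0->q3 q3-1->q3

Check the first 2 symbols one by one: q0 through q1 record how many have matched `10` so far; any wrong symbol goes to the dead state q3. After all 2 match we enter the accepting sink q2.
4 states suffice.
        0   1  
>  q0   q3  q1 
   q1   q2  q3 
 * q2   q2  q2 
   q3   q3  q3 
(> = start, * = accepting)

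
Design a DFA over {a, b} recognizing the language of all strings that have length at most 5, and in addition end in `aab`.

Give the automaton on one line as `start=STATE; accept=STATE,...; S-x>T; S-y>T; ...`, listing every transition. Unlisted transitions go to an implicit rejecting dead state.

start=q0; accept=q7; q0-a>q1; q0-b>q2; q1-a>q3; q1-b>q4; q2-a>q5; q2-b>q4; q3-a>q6; q3-b>q7; q4-a>q8; q4-b>q9; q5-a>q6; q5-b>q9; q6-a>q10; q6-b>q7; q7-a>q9; q7-b>q9; q8-a>q10; q8-b>q9; q9-a>q9; q9-b>q9; q10-a>q9; q10-b>q7

Run two small machines in parallel and take their product. One (7 states) tracks the input length, saturating at 6; the other (4 states) tracks how much of the suffix `aab` has currently been matched. Each combined state is a pair, one component from each; accept when both components accept. After merging equivalent states the machine shrinks.
An 11-state machine:
          a    b  
>  q0     q1   q2 
   q1     q3   q4 
   q2     q5   q4 
   q3     q6   q7 
   q4     q8   q9 
   q5     q6   q9 
   q6    q10   q7 
 * q7     q9   q9 
   q8    q10   q9 
   q9     q9   q9 
   q10    q9   q7 
(> = start, * = accepting)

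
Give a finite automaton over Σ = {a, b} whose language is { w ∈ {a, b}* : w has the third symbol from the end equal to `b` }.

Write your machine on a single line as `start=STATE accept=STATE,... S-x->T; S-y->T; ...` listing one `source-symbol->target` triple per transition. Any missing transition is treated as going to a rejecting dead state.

Because acceptance depends on a position counted from the end, the machine has to buffer the most recent 3 symbols. Make each state the string of the last up-to-3 symbols read; on input `x` shift the window left and append `x`. Accept when the buffered window has length 3 and begins with `b`.
15 states suffice.
          a    b  
>  S0     S1   S2 
   S1     S3   S4 
   S2     S5   S6 
   S3     S7   S8 
   S4     S9  S10 
   S5    S11  S12 
   S6    S13  S14 
   S7     S7   S8 
   S8     S9  S10 
   S9    S11  S12 
   S10   S13  S14 
 * S11    S7   S8 
 * S12    S9  S10 
 * S13   S11  S12 
 * S14   S13  S14 
(> = start, * = accepting)

start=S0; accept=S11,S12,S13,S14; S0-a->S1; S0-b->S2; S1-a->S3; S1-b->S4; S2-a->S5; S2-b->S6; S3-a->S7; S3-b->S8; S4-a->S9; S4-b->S10; S5-a->S11; S5-b->S12; S6-a->S13; S6-b->S14; S7-a->S7; S7-b->S8; S8-a->S9; S8-b->S10; S9-a->S11; S9-b->S12; S10-a->S13; S10-b->S14; S11-a->S7; S11-b->S8; S12-a->S9; S12-b->S10; S13-a->S11; S13-b->S12; S14-a->S13; S14-b->S14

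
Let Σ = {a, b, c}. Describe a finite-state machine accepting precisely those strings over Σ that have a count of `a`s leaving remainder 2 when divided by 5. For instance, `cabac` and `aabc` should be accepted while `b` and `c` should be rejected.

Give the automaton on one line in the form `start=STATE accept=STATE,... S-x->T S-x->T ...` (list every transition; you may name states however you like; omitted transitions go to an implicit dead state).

start=S0 accept=S2 S0-a->S1 S0-b->S0 S0-c->S0 S1-a->S2 S1-b->S1 S1-c->S1 S2-a->S3 S2-b->S2 S2-c->S2 S3-a->S4 S3-b->S3 S3-c->S3 S4-a->S0 S4-b->S4 S4-c->S4

The only thing that matters is how many `a`s have appeared, reduced mod 5. Use one state per residue: S0 for 0, …, S4 for 4. Reading `a` moves to the next residue; anything else stays put. S2 is accepting.
        a   b   c  
>  S0   S1  S0  S0 
   S1   S2  S1  S1 
 * S2   S3  S2  S2 
   S3   S4  S3  S3 
   S4   S0  S4  S4 
(> = start, * = accepting)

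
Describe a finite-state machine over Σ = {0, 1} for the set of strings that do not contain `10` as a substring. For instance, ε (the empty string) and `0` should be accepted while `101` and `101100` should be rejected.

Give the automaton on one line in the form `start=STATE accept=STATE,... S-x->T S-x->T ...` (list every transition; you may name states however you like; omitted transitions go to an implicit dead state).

start=s0 accept=s0,s1 s0-0->s0 s0-1->s1 s1-0->s2 s1-1->s1 s2-0->s2 s2-1->s2

This is the complement of 'contains `10`'. Use the same substring-matching states — s0 through s2 holding how much of `10` has just been matched — but flip the accepting set: everything except the trap s2 accepts.
3 states suffice.
        0   1  
>* s0   s0  s1 
 * s1   s2  s1 
   s2   s2  s2 
(> = start, * = accepting)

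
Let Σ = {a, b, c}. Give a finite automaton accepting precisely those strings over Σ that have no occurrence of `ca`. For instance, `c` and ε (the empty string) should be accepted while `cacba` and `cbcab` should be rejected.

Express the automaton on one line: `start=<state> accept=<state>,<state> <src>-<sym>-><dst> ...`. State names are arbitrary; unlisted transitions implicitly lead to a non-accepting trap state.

Track partial matches of the forbidden pattern `ca`. State q2 is a dead state reached once `ca` has occurred; every other state accepts. q0 means no part of `ca` is currently matched.
3 states suffice.
        a   b   c  
>* q0   q0  q0  q1 
 * q1   q2  q0  q1 
   q2   q2  q2  q2 
(> = start, * = accepting)

start=q0 accept=q0,q1 q0-a->q0 q0-b->q0 q0-c->q1 q1-a->q2 q1-b->q0 q1-c->q1 q2-a->q2 q2-b->q2 q2-c->q2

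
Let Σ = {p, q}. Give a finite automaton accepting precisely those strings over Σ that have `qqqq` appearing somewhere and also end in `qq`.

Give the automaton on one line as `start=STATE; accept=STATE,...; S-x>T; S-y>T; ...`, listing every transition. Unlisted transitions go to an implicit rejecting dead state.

Build one automaton per condition and run them in lockstep. One (5 states) tracks whether and how much of `qqqq` has been seen; the other (3 states) tracks how much of the suffix `qq` has currently been matched. Each combined state is a pair, one component from each; accept when both components accept.
A 7-state machine:
        p   q  
>  s0   s0  s1 
   s1   s0  s2 
   s2   s0  s3 
   s3   s0  s4 
 * s4   s5  s4 
   s5   s5  s6 
   s6   s5  s4 
(> = start, * = accepting)

start=s0; accept=s4; s0-p>s0; s0-q>s1; s1-p>s0; s1-q>s2; s2-p>s0; s2-q>s3; s3-p>s0; s3-q>s4; s4-p>s5; s4-q>s4; s5-p>s5; s5-q>s6; s6-p>s5; s6-q>s4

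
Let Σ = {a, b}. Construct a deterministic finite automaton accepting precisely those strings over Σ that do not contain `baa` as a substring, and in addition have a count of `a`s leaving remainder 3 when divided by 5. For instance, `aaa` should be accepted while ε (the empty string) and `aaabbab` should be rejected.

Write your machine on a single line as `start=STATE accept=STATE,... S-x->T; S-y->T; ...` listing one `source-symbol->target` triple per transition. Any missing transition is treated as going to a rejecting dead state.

start=q0; accept=q6,q11,q12; q0-a->q1; q0-b->q2; q1-a->q3; q1-b->q4; q2-a->q5; q2-b->q2; q3-a->q6; q3-b->q7; q4-a->q8; q4-b->q4; q5-a->q9; q5-b->q4; q6-a->q10; q6-b->q11; q7-a->q12; q7-b->q7; q8-a->q9; q8-b->q7; q9-a->q9; q9-b->q9; q10-a->q0; q10-b->q13; q11-a->q14; q11-b->q11; q12-a->q9; q12-b->q11; q13-a->q15; q13-b->q13; q14-a->q9; q14-b->q13; q15-a->q9; q15-b->q2

Handle the two conditions separately and then intersect. One (4 states) tracks partial matches of the forbidden pattern `baa`; the other (5 states) tracks the count of `a`s modulo 5. Each combined state is a pair, one component from each; accept when both components accept. After merging equivalent states the machine shrinks.
A 16-state machine:
          a    b  
>  q0     q1   q2 
   q1     q3   q4 
   q2     q5   q2 
   q3     q6   q7 
   q4     q8   q4 
   q5     q9   q4 
 * q6    q10  q11 
   q7    q12   q7 
   q8     q9   q7 
   q9     q9   q9 
   q10    q0  q13 
 * q11   q14  q11 
 * q12    q9  q11 
   q13   q15  q13 
   q14    q9  q13 
   q15    q9   q2 
(> = start, * = accepting)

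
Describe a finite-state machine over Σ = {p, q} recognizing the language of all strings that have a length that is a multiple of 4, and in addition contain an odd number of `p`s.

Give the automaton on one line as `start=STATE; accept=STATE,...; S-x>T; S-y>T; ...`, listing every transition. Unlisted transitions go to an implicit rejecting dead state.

start=s0; accept=s7; s0-p>s1; s0-q>s2; s1-p>s3; s1-q>s4; s2-p>s4; s2-q>s3; s3-p>s5; s3-q>s6; s4-p>s6; s4-q>s5; s5-p>s0; s5-q>s7; s6-p>s7; s6-q>s0; s7-p>s2; s7-q>s1

Run two small machines in parallel and take their product. The first has 4 states tracking the input length modulo 4; the second has 2 states tracking the count of `p`s modulo 2. A product state is a pair (one from each), accepting exactly when both do.
With 8 states:
        p   q  
>  s0   s1  s2 
   s1   s3  s4 
   s2   s4  s3 
   s3   s5  s6 
   s4   s6  s5 
   s5   s0  s7 
   s6   s7  s0 
 * s7   s2  s1 
(> = start, * = accepting)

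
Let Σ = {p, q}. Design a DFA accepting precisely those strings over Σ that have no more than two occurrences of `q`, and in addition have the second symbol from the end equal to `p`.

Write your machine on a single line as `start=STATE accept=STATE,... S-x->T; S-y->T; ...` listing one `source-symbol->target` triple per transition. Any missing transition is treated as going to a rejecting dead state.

start=S0; accept=S3,S4,S7,S8,S11; S0-p->S1; S0-q->S2; S1-p->S3; S1-q->S4; S2-p->S5; S2-q->S6; S3-p->S3; S3-q->S4; S4-p->S5; S4-q->S6; S5-p->S7; S5-q->S8; S6-p->S9; S6-q->S10; S7-p->S7; S7-q->S8; S8-p->S9; S8-q->S10; S9-p->S11; S9-q->S10; S10-p->S10; S10-q->S10; S11-p->S11; S11-q->S10

Build one automaton per condition and run them in lockstep. The first has 4 states tracking the count of `q`s, saturating at 3; the second has 7 states tracking the last 2 symbols read. A product state is a pair (one from each), accepting exactly when both do. Minimizing collapses redundant product states.
12 states suffice.
          p    q  
>  S0     S1   S2 
   S1     S3   S4 
   S2     S5   S6 
 * S3     S3   S4 
 * S4     S5   S6 
   S5     S7   S8 
   S6     S9  S10 
 * S7     S7   S8 
 * S8     S9  S10 
   S9    S11  S10 
   S10   S10  S10 
 * S11   S11  S10 
(> = start, * = accepting)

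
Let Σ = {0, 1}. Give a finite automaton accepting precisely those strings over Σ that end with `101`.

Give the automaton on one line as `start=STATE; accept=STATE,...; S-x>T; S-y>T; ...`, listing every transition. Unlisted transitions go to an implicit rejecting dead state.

Remember how much of `101` the current input suffix matches. State A means no match yet; B means the last symbol is `1`; C means the last 2 symbols are `10`; D means the last 3 symbols are `101`. Only D accepts. On a mismatch, fall back to the longest proper suffix that is still a prefix of `101`.
4 states suffice.
       0  1 
>  A   A  B 
   B   C  B 
   C   A  D 
 * D   C  B 
(> = start, * = accepting)

start=A; accept=D; A-0>A; A-1>B; B-0>C; B-1>B; C-0>A; C-1>D; D-0>C; D-1>B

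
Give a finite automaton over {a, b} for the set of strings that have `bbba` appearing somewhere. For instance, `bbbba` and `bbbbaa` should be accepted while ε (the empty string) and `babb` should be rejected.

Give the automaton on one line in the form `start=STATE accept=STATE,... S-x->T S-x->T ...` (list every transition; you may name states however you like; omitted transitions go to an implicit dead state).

start=q0 accept=q4 q0-a->q0 q0-b->q1 q1-a->q0 q1-b->q2 q2-a->q0 q2-b->q3 q3-a->q4 q3-b->q3 q4-a->q4 q4-b->q4

Track how much of `bbba` has been matched so far: state q0 is no progress, q4 is the absorbing accept state reached once `bbba` has occurred. Intermediate states record partial matches; on a mismatch, fall back to the longest reusable overlap.
        a   b  
>  q0   q0  q1 
   q1   q0  q2 
   q2   q0  q3 
   q3   q4  q3 
 * q4   q4  q4 
(> = start, * = accepting)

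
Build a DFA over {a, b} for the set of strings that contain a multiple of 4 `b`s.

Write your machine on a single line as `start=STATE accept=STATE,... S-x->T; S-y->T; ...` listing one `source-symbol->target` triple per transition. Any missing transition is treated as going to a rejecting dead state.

Keep the running count of `b`s modulo 4: each `b` advances along the cycle q0 → q1 → q2 → q3 → q0 while other symbols loop. Accept at q0.
4 states suffice.
        a   b  
>* q0   q0  q1 
   q1   q1  q2 
   q2   q2  q3 
   q3   q3  q0 
(> = start, * = accepting)

start=q0; accept=q0; q0-a->q0; q0-b->q1; q1-a->q1; q1-b->q2; q2-a->q2; q2-b->q3; q3-a->q3; q3-b->q0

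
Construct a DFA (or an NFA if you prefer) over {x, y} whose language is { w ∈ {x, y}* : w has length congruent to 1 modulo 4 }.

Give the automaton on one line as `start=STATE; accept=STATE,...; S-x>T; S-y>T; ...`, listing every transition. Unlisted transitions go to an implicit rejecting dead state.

Only the length mod 4 matters, so use a 4-cycle: from any state, every input symbol moves to the next state, wrapping D back to A. Mark B accepting.
A 4-state machine:
       x  y 
>  A   B  B 
 * B   C  C 
   C   D  D 
   D   A  A 
(> = start, * = accepting)

start=A; accept=B; A-x>B; A-y>B; B-x>C; B-y>C; C-x>D; C-y>D; D-x>A; D-y>A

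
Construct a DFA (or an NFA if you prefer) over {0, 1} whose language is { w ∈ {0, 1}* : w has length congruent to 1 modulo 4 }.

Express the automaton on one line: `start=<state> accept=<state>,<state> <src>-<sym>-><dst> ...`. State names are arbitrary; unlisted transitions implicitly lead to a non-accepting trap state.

start=S0 accept=S1 S0-0->S1 S0-1->S1 S1-0->S2 S1-1->S2 S2-0->S3 S2-1->S3 S3-0->S0 S3-1->S0

Count input length modulo 4: every symbol advances one step around the cycle S0 → S1 → S2 → S3 → S0. Accept at S1.
4 states suffice.
        0   1  
>  S0   S1  S1 
 * S1   S2  S2 
   S2   S3  S3 
   S3   S0  S0 
(> = start, * = accepting)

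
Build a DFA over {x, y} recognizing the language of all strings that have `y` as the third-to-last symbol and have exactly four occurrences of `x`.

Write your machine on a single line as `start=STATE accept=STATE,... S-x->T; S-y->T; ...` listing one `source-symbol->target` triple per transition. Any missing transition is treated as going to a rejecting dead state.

start=A; accept=M,O,P,Q; A-x->B; A-y->A; B-x->C; B-y->B; C-x->D; C-y->E; D-x->F; D-y->G; E-x->H; E-y->E; F-x->I; F-y->J; G-x->K; G-y->L; H-x->M; H-y->G; I-x->I; I-y->I; J-x->I; J-y->N; K-x->I; K-y->O; L-x->P; L-y->L; M-x->I; M-y->J; N-x->I; N-y->Q; O-x->I; O-y->N; P-x->I; P-y->O; Q-x->I; Q-y->Q

Handle the two conditions separately and then intersect. The first has 15 states tracking the last 3 symbols read; the second has 6 states tracking the count of `x`s, saturating at 5. A product state is a pair (one from each), accepting exactly when both do. Equivalent product states are then merged.
A 17-state machine:
       x  y 
>  A   B  A 
   B   C  B 
   C   D  E 
   D   F  G 
   E   H  E 
   F   I  J 
   G   K  L 
   H   M  G 
   I   I  I 
   J   I  N 
   K   I  O 
   L   P  L 
 * M   I  J 
   N   I  Q 
 * O   I  N 
 * P   I  O 
 * Q   I  Q 
(> = start, * = accepting)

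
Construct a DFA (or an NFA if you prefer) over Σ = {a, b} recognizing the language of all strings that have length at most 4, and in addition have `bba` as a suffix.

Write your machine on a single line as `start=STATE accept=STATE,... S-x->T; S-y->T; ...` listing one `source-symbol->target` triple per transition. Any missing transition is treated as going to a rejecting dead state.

Build one automaton per condition and run them in lockstep. The first has 6 states tracking the input length, saturating at 5; the second has 4 states tracking how much of the suffix `bba` has currently been matched. A product state is a pair (one from each), accepting exactly when both do. After merging equivalent states the machine shrinks.
        a   b  
>  q0   q1  q2 
   q1   q3  q4 
   q2   q3  q5 
   q3   q3  q3 
   q4   q3  q6 
   q5   q7  q6 
   q6   q7  q3 
 * q7   q3  q3 
(> = start, * = accepting)

start=q0; accept=q7; q0-a->q1; q0-b->q2; q1-a->q3; q1-b->q4; q2-a->q3; q2-b->q5; q3-a->q3; q3-b->q3; q4-a->q3; q4-b->q6; q5-a->q7; q5-b->q6; q6-a->q7; q6-b->q3; q7-a->q3; q7-b->q3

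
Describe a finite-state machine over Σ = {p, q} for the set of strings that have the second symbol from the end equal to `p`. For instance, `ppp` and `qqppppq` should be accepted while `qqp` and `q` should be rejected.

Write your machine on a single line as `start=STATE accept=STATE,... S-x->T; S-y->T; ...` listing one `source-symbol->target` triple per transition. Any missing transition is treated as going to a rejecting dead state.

A DFA must remember the last 2 symbols (since which symbol is second-to-last isn't known until the input ends). Use one state per possible window of the last ≤2 symbols; accept from those whose window starts with `p`.
7 states suffice.
        p   q  
>  S0   S1  S2 
   S1   S3  S4 
   S2   S5  S6 
 * S3   S3  S4 
 * S4   S5  S6 
   S5   S3  S4 
   S6   S5  S6 
(> = start, * = accepting)

start=S0; accept=S3,S4; S0-p->S1; S0-q->S2; S1-p->S3; S1-q->S4; S2-p->S5; S2-q->S6; S3-p->S3; S3-q->S4; S4-p->S5; S4-q->S6; S5-p->S3; S5-q->S4; S6-p->S5; S6-q->S6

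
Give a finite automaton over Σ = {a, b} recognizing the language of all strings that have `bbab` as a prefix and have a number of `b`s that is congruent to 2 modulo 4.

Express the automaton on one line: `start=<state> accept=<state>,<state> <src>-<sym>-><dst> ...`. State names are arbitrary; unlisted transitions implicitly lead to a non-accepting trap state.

Build one automaton per condition and run them in lockstep. One (6 states) tracks whether the input so far still matches the prefix `bbab`; the other (4 states) tracks the count of `b`s modulo 4. Each combined state is a pair, one component from each; accept when both components accept. Equivalent product states are then merged.
        a   b  
>  q0   q1  q2 
   q1   q1  q1 
   q2   q1  q3 
   q3   q4  q1 
   q4   q1  q5 
   q5   q5  q6 
   q6   q6  q7 
   q7   q7  q8 
 * q8   q8  q5 
(> = start, * = accepting)

start=q0 accept=q8 q0-a->q1 q0-b->q2 q1-a->q1 q1-b->q1 q2-a->q1 q2-b->q3 q3-a->q4 q3-b->q1 q4-a->q1 q4-b->q5 q5-a->q5 q5-b->q6 q6-a->q6 q6-b->q7 q7-a->q7 q7-b->q8 q8-a->q8 q8-b->q5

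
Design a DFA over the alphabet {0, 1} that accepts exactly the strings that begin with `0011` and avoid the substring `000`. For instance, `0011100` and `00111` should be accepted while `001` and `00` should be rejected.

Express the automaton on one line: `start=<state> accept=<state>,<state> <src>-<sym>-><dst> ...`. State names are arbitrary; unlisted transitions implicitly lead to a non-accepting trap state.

start=A accept=I,J,K A-0->B A-1->C B-0->D B-1->C C-0->E C-1->C D-0->F D-1->G E-0->H E-1->C F-0->F F-1->F G-0->E G-1->I H-0->F H-1->C I-0->J I-1->I J-0->K J-1->I K-0->L K-1->I L-0->L L-1->L

Build one automaton per condition and run them in lockstep. The first has 6 states tracking whether the input so far still matches the prefix `0011`; the second has 4 states tracking partial matches of the forbidden pattern `000`. A product state is a pair (one from each), accepting exactly when both do.
       0  1 
>  A   B  C 
   B   D  C 
   C   E  C 
   D   F  G 
   E   H  C 
   F   F  F 
   G   E  I 
   H   F  C 
 * I   J  I 
 * J   K  I 
 * K   L  I 
   L   L  L 
(> = start, * = accepting)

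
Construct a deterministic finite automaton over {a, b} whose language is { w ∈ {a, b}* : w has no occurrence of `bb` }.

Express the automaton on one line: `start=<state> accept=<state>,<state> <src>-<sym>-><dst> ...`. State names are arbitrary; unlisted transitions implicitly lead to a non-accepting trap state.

start=q0 accept=q0,q1 q0-a->q0 q0-b->q1 q1-a->q0 q1-b->q2 q2-a->q2 q2-b->q2

Track partial matches of the forbidden pattern `bb`. State q2 is a dead state reached once `bb` has occurred; every other state accepts. q0 means no part of `bb` is currently matched.
With 3 states:
        a   b  
>* q0   q0  q1 
 * q1   q0  q2 
   q2   q2  q2 
(> = start, * = accepting)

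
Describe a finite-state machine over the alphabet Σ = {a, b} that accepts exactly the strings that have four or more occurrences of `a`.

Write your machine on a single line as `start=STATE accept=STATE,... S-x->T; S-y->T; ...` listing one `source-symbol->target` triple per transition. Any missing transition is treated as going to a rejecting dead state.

start=S0; accept=S4,S5; S0-a->S1; S0-b->S0; S1-a->S2; S1-b->S1; S2-a->S3; S2-b->S2; S3-a->S4; S3-b->S3; S4-a->S5; S4-b->S4; S5-a->S5; S5-b->S5

Count `a`s, saturating at 5: states S0 through S4 mean 0 through 4 `a`s seen; S5 means more than 4. Each `a` increments (capped at S5); other symbols loop. Accept from {S4, S5}.
A 6-state machine:
        a   b  
>  S0   S1  S0 
   S1   S2  S1 
   S2   S3  S2 
   S3   S4  S3 
 * S4   S5  S4 
 * S5   S5  S5 
(> = start, * = accepting)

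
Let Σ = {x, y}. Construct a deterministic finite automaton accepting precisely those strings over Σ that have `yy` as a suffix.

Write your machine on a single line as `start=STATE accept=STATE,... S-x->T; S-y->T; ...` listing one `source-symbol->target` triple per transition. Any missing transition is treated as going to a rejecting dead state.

Remember how much of `yy` the current input suffix matches. State q0 means no match yet; q1 means the last symbol is `y`; q2 means the last 2 symbols are `yy`. Only q2 accepts. On a mismatch, fall back to the longest proper suffix that is still a prefix of `yy`.
3 states suffice.
        x   y  
>  q0   q0  q1 
   q1   q0  q2 
 * q2   q0  q2 
(> = start, * = accepting)

start=q0; accept=q2; q0-x->q0; q0-y->q1; q1-x->q0; q1-y->q2; q2-x->q0; q2-y->q2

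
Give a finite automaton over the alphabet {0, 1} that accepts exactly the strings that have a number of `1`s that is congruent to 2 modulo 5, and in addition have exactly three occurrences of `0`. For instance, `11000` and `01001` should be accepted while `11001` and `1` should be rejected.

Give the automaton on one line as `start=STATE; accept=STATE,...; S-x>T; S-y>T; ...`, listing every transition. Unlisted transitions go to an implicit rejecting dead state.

Build one automaton per condition and run them in lockstep. One (5 states) tracks the count of `1`s modulo 5; the other (5 states) tracks the count of `0`s, saturating at 4. Each combined state is a pair, one component from each; accept when both components accept. Equivalent product states are then merged.
A 21-state machine:
          0    1  
>  q0     q1   q2 
   q1     q3   q4 
   q2     q4   q5 
   q3     q6   q7 
   q4     q7   q8 
   q5     q8   q9 
   q6    q10  q11 
   q7    q11  q12 
   q8    q12  q13 
   q9    q13  q14 
   q10   q10  q10 
   q11   q10  q15 
   q12   q15  q16 
   q13   q16  q17 
   q14   q17   q0 
 * q15   q10  q18 
   q16   q18  q19 
   q17   q19   q1 
   q18   q10  q20 
   q19   q20   q3 
   q20   q10   q6 
(> = start, * = accepting)

start=q0; accept=q15; q0-0>q1; q0-1>q2; q1-0>q3; q1-1>q4; q2-0>q4; q2-1>q5; q3-0>q6; q3-1>q7; q4-0>q7; q4-1>q8; q5-0>q8; q5-1>q9; q6-0>q10; q6-1>q11; q7-0>q11; q7-1>q12; q8-0>q12; q8-1>q13; q9-0>q13; q9-1>q14; q10-0>q10; q10-1>q10; q11-0>q10; q11-1>q15; q12-0>q15; q12-1>q16; q13-0>q16; q13-1>q17; q14-0>q17; q14-1>q0; q15-0>q10; q15-1>q18; q16-0>q18; q16-1>q19; q17-0>q19; q17-1>q1; q18-0>q10; q18-1>q20; q19-0>q20; q19-1>q3; q20-0>q10; q20-1>q6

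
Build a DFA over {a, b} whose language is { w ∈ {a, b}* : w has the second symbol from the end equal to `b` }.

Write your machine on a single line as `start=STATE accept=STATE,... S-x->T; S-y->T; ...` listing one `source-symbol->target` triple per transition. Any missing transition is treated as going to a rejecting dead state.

start=S0; accept=S5,S6; S0-a->S1; S0-b->S2; S1-a->S3; S1-b->S4; S2-a->S5; S2-b->S6; S3-a->S3; S3-b->S4; S4-a->S5; S4-b->S6; S5-a->S3; S5-b->S4; S6-a->S5; S6-b->S6

Because acceptance depends on a position counted from the end, the machine has to buffer the most recent 2 symbols. Make each state the string of the last up-to-2 symbols read; on input `x` shift the window left and append `x`. Accept when the buffered window has length 2 and begins with `b`.
With 7 states:
        a   b  
>  S0   S1  S2 
   S1   S3  S4 
   S2   S5  S6 
   S3   S3  S4 
   S4   S5  S6 
 * S5   S3  S4 
 * S6   S5  S6 
(> = start, * = accepting)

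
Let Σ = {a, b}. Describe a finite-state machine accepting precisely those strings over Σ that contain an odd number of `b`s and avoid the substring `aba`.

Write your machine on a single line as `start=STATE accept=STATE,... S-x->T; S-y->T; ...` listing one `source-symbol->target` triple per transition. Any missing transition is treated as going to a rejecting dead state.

start=q0; accept=q2,q3,q4; q0-a->q1; q0-b->q2; q1-a->q1; q1-b->q3; q2-a->q4; q2-b->q0; q3-a->q5; q3-b->q0; q4-a->q4; q4-b->q6; q5-a->q5; q5-b->q5; q6-a->q5; q6-b->q2

Run two small machines in parallel and take their product. One (2 states) tracks the count of `b`s modulo 2; the other (4 states) tracks partial matches of the forbidden pattern `aba`. Each combined state is a pair, one component from each; accept when both components accept. Minimizing collapses redundant product states.
7 states suffice.
        a   b  
>  q0   q1  q2 
   q1   q1  q3 
 * q2   q4  q0 
 * q3   q5  q0 
 * q4   q4  q6 
   q5   q5  q5 
   q6   q5  q2 
(> = start, * = accepting)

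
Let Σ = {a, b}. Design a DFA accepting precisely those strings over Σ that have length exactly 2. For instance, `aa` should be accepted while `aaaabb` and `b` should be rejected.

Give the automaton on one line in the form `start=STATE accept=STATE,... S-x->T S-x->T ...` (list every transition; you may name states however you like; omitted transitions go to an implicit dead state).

start=q0 accept=q2 q0-a->q1 q0-b->q1 q1-a->q2 q1-b->q2 q2-a->q3 q2-b->q3 q3-a->q3 q3-b->q3

Count input length up to 3: every symbol moves from q0 toward q3, which means 'more than 2' and absorbs. Accept from {q2}.
A 4-state machine:
        a   b  
>  q0   q1  q1 
   q1   q2  q2 
 * q2   q3  q3 
   q3   q3  q3 
(> = start, * = accepting)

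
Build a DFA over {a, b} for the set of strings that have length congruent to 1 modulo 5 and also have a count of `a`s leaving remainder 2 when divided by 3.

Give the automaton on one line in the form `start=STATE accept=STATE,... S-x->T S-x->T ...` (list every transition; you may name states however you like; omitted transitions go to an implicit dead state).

start=s0 accept=s14 s0-a->s1 s0-b->s2 s1-a->s3 s1-b->s4 s2-a->s4 s2-b->s5 s3-a->s6 s3-b->s7 s4-a->s7 s4-b->s8 s5-a->s8 s5-b->s6 s6-a->s9 s6-b->s10 s7-a->s10 s7-b->s11 s8-a->s11 s8-b->s9 s9-a->s12 s9-b->s13 s10-a->s13 s10-b->s0 s11-a->s0 s11-b->s12 s12-a->s2 s12-b->s14 s13-a->s14 s13-b->s1 s14-a->s5 s14-b->s3

Handle the two conditions separately and then intersect. One (5 states) tracks the input length modulo 5; the other (3 states) tracks the count of `a`s modulo 3. Each combined state is a pair, one component from each; accept when both components accept.
15 states suffice.
          a    b  
>  s0     s1   s2 
   s1     s3   s4 
   s2     s4   s5 
   s3     s6   s7 
   s4     s7   s8 
   s5     s8   s6 
   s6     s9  s10 
   s7    s10  s11 
   s8    s11   s9 
   s9    s12  s13 
   s10   s13   s0 
   s11    s0  s12 
   s12    s2  s14 
   s13   s14   s1 
 * s14    s5   s3 
(> = start, * = accepting)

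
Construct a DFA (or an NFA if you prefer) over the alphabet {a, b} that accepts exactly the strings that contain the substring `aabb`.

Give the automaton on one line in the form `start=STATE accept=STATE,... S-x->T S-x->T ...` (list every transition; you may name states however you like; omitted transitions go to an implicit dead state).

States q0..q3 record the length of the longest prefix of `aabb` that matches the current input suffix. Reaching q4 means `aabb` has been seen, and we stay there forever. Accept from q4.
5 states suffice.
        a   b  
>  q0   q1  q0 
   q1   q2  q0 
   q2   q2  q3 
   q3   q1  q4 
 * q4   q4  q4 
(> = start, * = accepting)

start=q0 accept=q4 q0-a->q1 q0-b->q0 q1-a->q2 q1-b->q0 q2-a->q2 q2-b->q3 q3-a->q1 q3-b->q4 q4-a->q4 q4-b->q4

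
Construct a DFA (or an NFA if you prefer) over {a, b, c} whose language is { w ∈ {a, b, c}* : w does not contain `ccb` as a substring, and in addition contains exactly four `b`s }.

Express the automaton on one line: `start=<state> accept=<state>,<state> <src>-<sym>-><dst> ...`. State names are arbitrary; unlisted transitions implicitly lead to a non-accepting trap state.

start=q0 accept=q10 q0-a->q0 q0-b->q1 q0-c->q2 q1-a->q1 q1-b->q3 q1-c->q4 q2-a->q0 q2-b->q1 q2-c->q5 q3-a->q3 q3-b->q6 q3-c->q7 q4-a->q1 q4-b->q3 q4-c->q8 q5-a->q0 q5-b->q9 q5-c->q5 q6-a->q6 q6-b->q10 q6-c->q11 q7-a->q3 q7-b->q6 q7-c->q12 q8-a->q1 q8-b->q9 q8-c->q8 q9-a->q9 q9-b->q9 q9-c->q9 q10-a->q10 q10-b->q9 q10-c->q10 q11-a->q6 q11-b->q10 q11-c->q13 q12-a->q3 q12-b->q9 q12-c->q12 q13-a->q6 q13-b->q9 q13-c->q13

Handle the two conditions separately and then intersect. One (4 states) tracks partial matches of the forbidden pattern `ccb`; the other (6 states) tracks the count of `b`s, saturating at 5. Each combined state is a pair, one component from each; accept when both components accept. Minimizing collapses redundant product states.
14 states suffice.
          a    b    c  
>  q0     q0   q1   q2 
   q1     q1   q3   q4 
   q2     q0   q1   q5 
   q3     q3   q6   q7 
   q4     q1   q3   q8 
   q5     q0   q9   q5 
   q6     q6  q10  q11 
   q7     q3   q6  q12 
   q8     q1   q9   q8 
   q9     q9   q9   q9 
 * q10   q10   q9  q10 
   q11    q6  q10  q13 
   q12    q3   q9  q12 
   q13    q6   q9  q13 
(> = start, * = accepting)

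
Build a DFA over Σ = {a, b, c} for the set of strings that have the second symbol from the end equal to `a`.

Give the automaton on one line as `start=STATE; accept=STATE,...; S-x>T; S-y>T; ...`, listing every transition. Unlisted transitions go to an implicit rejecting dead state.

start=S0; accept=S4,S5,S6; S0-a>S1; S0-b>S2; S0-c>S3; S1-a>S4; S1-b>S5; S1-c>S6; S2-a>S7; S2-b>S8; S2-c>S9; S3-a>S10; S3-b>S11; S3-c>S12; S4-a>S4; S4-b>S5; S4-c>S6; S5-a>S7; S5-b>S8; S5-c>S9; S6-a>S10; S6-b>S11; S6-c>S12; S7-a>S4; S7-b>S5; S7-c>S6; S8-a>S7; S8-b>S8; S8-c>S9; S9-a>S10; S9-b>S11; S9-c>S12; S10-a>S4; S10-b>S5; S10-c>S6; S11-a>S7; S11-b>S8; S11-c>S9; S12-a>S10; S12-b>S11; S12-c>S12

Because acceptance depends on a position counted from the end, the machine has to buffer the most recent 2 symbols. Make each state the string of the last up-to-2 symbols read; on input `x` shift the window left and append `x`. Accept when the buffered window has length 2 and begins with `a`.
A 13-state machine:
          a    b    c  
>  S0     S1   S2   S3 
   S1     S4   S5   S6 
   S2     S7   S8   S9 
   S3    S10  S11  S12 
 * S4     S4   S5   S6 
 * S5     S7   S8   S9 
 * S6    S10  S11  S12 
   S7     S4   S5   S6 
   S8     S7   S8   S9 
   S9    S10  S11  S12 
   S10    S4   S5   S6 
   S11    S7   S8   S9 
   S12   S10  S11  S12 
(> = start, * = accepting)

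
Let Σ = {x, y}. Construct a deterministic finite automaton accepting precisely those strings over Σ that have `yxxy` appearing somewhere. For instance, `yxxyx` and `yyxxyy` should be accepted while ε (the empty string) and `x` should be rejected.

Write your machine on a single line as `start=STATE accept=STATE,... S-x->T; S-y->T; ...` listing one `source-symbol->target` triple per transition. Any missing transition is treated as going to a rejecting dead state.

Track how much of `yxxy` has been matched so far: state q0 is no progress, q4 is the absorbing accept state reached once `yxxy` has occurred. Intermediate states record partial matches; on a mismatch, fall back to the longest reusable overlap.
A 5-state machine:
        x   y  
>  q0   q0  q1 
   q1   q2  q1 
   q2   q3  q1 
   q3   q0  q4 
 * q4   q4  q4 
(> = start, * = accepting)

start=q0; accept=q4; q0-x->q0; q0-y->q1; q1-x->q2; q1-y->q1; q2-x->q3; q2-y->q1; q3-x->q0; q3-y->q4; q4-x->q4; q4-y->q4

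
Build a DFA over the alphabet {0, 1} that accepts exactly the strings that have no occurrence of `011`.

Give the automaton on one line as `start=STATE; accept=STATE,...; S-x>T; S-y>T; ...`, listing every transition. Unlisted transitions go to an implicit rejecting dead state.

This is the complement of 'contains `011`'. Use the same substring-matching states — q0 through q3 holding how much of `011` has just been matched — but flip the accepting set: everything except the trap q3 accepts.
        0   1  
>* q0   q1  q0 
 * q1   q1  q2 
 * q2   q1  q3 
   q3   q3  q3 
(> = start, * = accepting)

start=q0; accept=q0,q1,q2; q0-0>q1; q0-1>q0; q1-0>q1; q1-1>q2; q2-0>q1; q2-1>q3; q3-0>q3; q3-1>q3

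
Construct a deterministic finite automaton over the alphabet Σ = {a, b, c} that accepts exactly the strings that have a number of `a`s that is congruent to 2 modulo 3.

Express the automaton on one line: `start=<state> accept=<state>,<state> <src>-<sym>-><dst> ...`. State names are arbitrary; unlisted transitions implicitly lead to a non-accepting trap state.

start=s0 accept=s2 s0-a->s1 s0-b->s0 s0-c->s0 s1-a->s2 s1-b->s1 s1-c->s1 s2-a->s0 s2-b->s2 s2-c->s2

Keep the running count of `a`s modulo 3: each `a` advances along the cycle s0 → s1 → s2 → s0 while other symbols loop. Accept at s2.
With 3 states:
        a   b   c  
>  s0   s1  s0  s0 
   s1   s2  s1  s1 
 * s2   s0  s2  s2 
(> = start, * = accepting)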